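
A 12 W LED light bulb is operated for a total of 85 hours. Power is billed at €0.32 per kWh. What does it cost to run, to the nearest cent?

Energy = 0.012 kW × 85 h = 1.02 kWh
Cost = 1.02 kWh × €0.32/kWh = €0.33

€0.33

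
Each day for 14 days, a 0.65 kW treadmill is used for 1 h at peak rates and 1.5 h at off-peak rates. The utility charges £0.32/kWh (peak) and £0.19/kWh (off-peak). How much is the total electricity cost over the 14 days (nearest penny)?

£5.51

Peak energy = 0.65 kW × 1 h × 14 = 9.1 kWh
Off-peak energy = 0.65 kW × 1.5 h × 14 = 13.65 kWh
Cost = 9.1 × £0.32 + 13.65 × £0.19 = £2.912 + £2.5935 = £5.51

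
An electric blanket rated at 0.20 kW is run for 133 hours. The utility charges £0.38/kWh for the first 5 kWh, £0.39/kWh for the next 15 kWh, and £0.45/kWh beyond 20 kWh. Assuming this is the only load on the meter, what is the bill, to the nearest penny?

£10.72

Energy = 0.2 kW × 133 h = 26.6 kWh
Tier 1 (0–5 kWh): 5 × £0.38 = £1.9
Tier 2 (5–20 kWh): 15 × £0.39 = £5.85
Above 20 kWh: 6.6 × £0.45 = £2.97
Bill = £10.72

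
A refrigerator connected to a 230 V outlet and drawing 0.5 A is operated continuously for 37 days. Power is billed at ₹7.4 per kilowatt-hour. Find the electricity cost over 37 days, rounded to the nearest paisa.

Power = 0.5 A × 230 V = 115 W = 0.115 kW
Runtime = 24 h × 37 = 888 h
Energy = 0.115 kW × 888 h = 102.12 kWh
Cost = 102.12 kWh × ₹7.4/kWh = ₹755.69

₹755.69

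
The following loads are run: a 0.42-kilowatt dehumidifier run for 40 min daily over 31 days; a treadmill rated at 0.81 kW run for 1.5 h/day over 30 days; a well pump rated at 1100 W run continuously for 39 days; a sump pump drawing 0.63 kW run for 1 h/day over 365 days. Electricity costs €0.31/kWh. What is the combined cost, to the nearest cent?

€404.45

dehumidifier: Runtime = 40 min × 31 = 1240 min = 20.666666… h
dehumidifier: 0.42 kW × 20.666666… h = 8.68 kWh
treadmill: Runtime = 1.5 h/day × 30 days = 45 h
treadmill: 0.81 kW × 45 h = 36.45 kWh
well pump: Runtime = 24 h × 39 = 936 h
well pump: 1.1 kW × 936 h = 1029.6 kWh
sump pump: Runtime = 1 h/day × 365 days = 365 h
sump pump: 0.63 kW × 365 h = 229.95 kWh
Total energy = 1304.68 kWh
Cost = 1304.68 × €0.31 = €404.45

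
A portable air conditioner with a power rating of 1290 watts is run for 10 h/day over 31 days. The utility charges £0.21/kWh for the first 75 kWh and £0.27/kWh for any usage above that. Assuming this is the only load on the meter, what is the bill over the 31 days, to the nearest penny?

£103.47

Runtime = 10 h/day × 31 days = 310 h
Energy = 1.29 kW × 310 h = 399.9 kWh
Tier 1 (0–75 kWh): 75 × £0.21 = £15.75
Above 75 kWh: 324.9 × £0.27 = £87.723
Bill = £103.47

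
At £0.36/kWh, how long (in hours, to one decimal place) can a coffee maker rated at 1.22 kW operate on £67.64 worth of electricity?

154.0 h

Energy available = £67.64 ÷ £0.36/kWh = 187.8889 kWh
Hours = 187.8889 kWh ÷ 1.22 kW = 154.0 h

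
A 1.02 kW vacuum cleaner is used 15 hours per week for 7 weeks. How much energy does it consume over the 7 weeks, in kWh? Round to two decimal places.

Runtime = 15 h/week × 7 weeks = 105 h
Energy = 1.02 kW × 105 h = 107.1 kWh

107.10 kWh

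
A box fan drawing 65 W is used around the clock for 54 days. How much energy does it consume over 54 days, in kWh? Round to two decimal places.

84.24 kWh

Runtime = 24 h × 54 = 1296 h
Energy = 0.065 kW × 1296 h = 84.24 kWh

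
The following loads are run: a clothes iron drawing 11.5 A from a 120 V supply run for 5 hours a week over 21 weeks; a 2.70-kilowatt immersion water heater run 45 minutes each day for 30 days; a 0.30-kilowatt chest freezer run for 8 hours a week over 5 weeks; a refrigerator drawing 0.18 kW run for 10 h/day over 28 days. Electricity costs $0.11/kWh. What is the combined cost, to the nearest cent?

clothes iron: Power = 11.5 A × 120 V = 1380 W = 1.38 kW
clothes iron: Runtime = 5 h/week × 21 weeks = 105 h
clothes iron: 1.38 kW × 105 h = 144.9 kWh
immersion water heater: Runtime = 45 min × 30 = 1350 min = 22.5 h
immersion water heater: 2.7 kW × 22.5 h = 60.75 kWh
chest freezer: Runtime = 8 h/week × 5 weeks = 40 h
chest freezer: 0.3 kW × 40 h = 12 kWh
refrigerator: Runtime = 10 h/day × 28 days = 280 h
refrigerator: 0.18 kW × 280 h = 50.4 kWh
Total energy = 268.05 kWh
Cost = 268.05 × $0.11 = $29.49

$29.49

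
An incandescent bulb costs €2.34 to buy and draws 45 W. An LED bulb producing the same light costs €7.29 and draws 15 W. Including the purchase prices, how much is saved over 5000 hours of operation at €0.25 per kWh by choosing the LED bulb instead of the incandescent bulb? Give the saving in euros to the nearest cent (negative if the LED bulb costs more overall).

€32.55

incandescent bulb: €2.34 + (45/1000) kW × 5000 h × €0.25 = €2.34 + €56.25 = €58.59
LED bulb: €7.29 + (15/1000) kW × 5000 h × €0.25 = €7.29 + €18.75 = €26.04
Saving = €58.59 − €26.04 = €32.55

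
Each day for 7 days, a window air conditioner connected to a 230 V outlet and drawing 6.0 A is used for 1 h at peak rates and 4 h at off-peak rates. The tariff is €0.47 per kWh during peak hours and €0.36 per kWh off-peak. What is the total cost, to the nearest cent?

€18.45

Power = 6.0 A × 230 V = 1380 W = 1.38 kW
Peak energy = 1.38 kW × 1 h × 7 = 9.66 kWh
Off-peak energy = 1.38 kW × 4 h × 7 = 38.64 kWh
Cost = 9.66 × €0.47 + 38.64 × €0.36 = €4.5402 + €13.9104 = €18.45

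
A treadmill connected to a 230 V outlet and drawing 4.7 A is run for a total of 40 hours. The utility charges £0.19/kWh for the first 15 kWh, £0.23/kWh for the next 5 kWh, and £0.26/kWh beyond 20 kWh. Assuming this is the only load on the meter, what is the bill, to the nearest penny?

£10.04

Power = 4.7 A × 230 V = 1081 W = 1.081 kW
Energy = 1.081 kW × 40 h = 43.24 kWh
Tier 1 (0–15 kWh): 15 × £0.19 = £2.85
Tier 2 (15–20 kWh): 5 × £0.23 = £1.15
Above 20 kWh: 23.24 × £0.26 = £6.0424
Bill = £10.04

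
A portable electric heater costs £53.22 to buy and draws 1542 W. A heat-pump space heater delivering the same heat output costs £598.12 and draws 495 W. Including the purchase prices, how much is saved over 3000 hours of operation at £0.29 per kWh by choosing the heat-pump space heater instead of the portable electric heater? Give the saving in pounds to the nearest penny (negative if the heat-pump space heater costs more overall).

£365.99

portable electric heater: £53.22 + (1542/1000) kW × 3000 h × £0.29 = £53.22 + £1341.54 = £1394.76
heat-pump space heater: £598.12 + (495/1000) kW × 3000 h × £0.29 = £598.12 + £430.65 = £1028.77
Saving = £1394.76 − £1028.77 = £365.99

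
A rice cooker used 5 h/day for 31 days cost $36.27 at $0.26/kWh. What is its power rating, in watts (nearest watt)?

900 W

Energy = $36.27 ÷ $0.26/kWh = 139.5 kWh
Runtime = 5 h/day × 31 days = 155 h
Power = 139.5 kWh ÷ 155 h = 0.9 kW = 900 W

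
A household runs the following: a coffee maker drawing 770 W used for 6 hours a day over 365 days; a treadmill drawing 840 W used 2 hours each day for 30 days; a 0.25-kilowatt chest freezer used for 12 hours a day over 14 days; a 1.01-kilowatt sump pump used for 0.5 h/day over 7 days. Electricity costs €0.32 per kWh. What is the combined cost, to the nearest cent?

coffee maker: Runtime = 6 h/day × 365 days = 2190 h
coffee maker: 0.77 kW × 2190 h = 1686.3 kWh
treadmill: Runtime = 2 h/day × 30 days = 60 h
treadmill: 0.84 kW × 60 h = 50.4 kWh
chest freezer: Runtime = 12 h/day × 14 days = 168 h
chest freezer: 0.25 kW × 168 h = 42 kWh
sump pump: Runtime = 0.5 h/day × 7 days = 3.5 h
sump pump: 1.01 kW × 3.5 h = 3.535 kWh
Total energy = 1782.235 kWh
Cost = 1782.235 × €0.32 = €570.32

€570.32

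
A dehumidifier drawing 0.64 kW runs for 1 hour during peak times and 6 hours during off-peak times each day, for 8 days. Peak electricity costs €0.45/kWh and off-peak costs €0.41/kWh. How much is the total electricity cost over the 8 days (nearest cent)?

Peak energy = 0.64 kW × 1 h × 8 = 5.12 kWh
Off-peak energy = 0.64 kW × 6 h × 8 = 30.72 kWh
Cost = 5.12 × €0.45 + 30.72 × €0.41 = €2.304 + €12.5952 = €14.90

€14.90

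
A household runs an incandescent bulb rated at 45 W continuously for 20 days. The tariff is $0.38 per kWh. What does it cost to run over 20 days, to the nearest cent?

$8.21

Runtime = 24 h × 20 = 480 h
Energy = 0.045 kW × 480 h = 21.6 kWh
Cost = 21.6 kWh × $0.38/kWh = $8.21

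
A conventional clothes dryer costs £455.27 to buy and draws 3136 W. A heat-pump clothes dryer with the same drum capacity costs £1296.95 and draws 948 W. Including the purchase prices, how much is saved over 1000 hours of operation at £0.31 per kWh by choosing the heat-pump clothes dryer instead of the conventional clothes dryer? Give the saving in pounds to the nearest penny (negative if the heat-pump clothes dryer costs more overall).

conventional clothes dryer: £455.27 + (3136/1000) kW × 1000 h × £0.31 = £455.27 + £972.16 = £1427.43
heat-pump clothes dryer: £1296.95 + (948/1000) kW × 1000 h × £0.31 = £1296.95 + £293.88 = £1590.83
Saving = £1427.43 − £1590.83 = −£163.4

-£163.40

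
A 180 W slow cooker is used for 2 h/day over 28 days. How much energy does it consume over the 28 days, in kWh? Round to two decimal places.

10.08 kWh

Runtime = 2 h/day × 28 days = 56 h
Energy = 0.18 kW × 56 h = 10.08 kWh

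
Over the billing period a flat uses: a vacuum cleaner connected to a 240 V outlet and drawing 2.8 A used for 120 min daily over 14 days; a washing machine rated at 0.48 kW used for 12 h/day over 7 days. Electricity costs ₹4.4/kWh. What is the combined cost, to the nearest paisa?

vacuum cleaner: Power = 2.8 A × 240 V = 672 W = 0.672 kW
vacuum cleaner: Runtime = 120 min × 14 = 1680 min = 28 h
vacuum cleaner: 0.672 kW × 28 h = 18.816 kWh
washing machine: Runtime = 12 h/day × 7 days = 84 h
washing machine: 0.48 kW × 84 h = 40.32 kWh
Total energy = 59.136 kWh
Cost = 59.136 × ₹4.4 = ₹260.20

₹260.20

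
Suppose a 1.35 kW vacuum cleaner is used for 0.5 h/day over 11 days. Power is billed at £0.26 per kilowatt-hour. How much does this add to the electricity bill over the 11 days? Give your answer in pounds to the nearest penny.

£1.93

Runtime = 0.5 h/day × 11 days = 5.5 h
Energy = 1.35 kW × 5.5 h = 7.425 kWh
Cost = 7.425 kWh × £0.26/kWh = £1.93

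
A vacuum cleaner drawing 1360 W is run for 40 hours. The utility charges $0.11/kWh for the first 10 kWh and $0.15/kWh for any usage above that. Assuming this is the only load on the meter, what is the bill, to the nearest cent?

$7.76

Energy = 1.36 kW × 40 h = 54.4 kWh
Tier 1 (0–10 kWh): 10 × $0.11 = $1.1
Above 10 kWh: 44.4 × $0.15 = $6.66
Bill = $7.76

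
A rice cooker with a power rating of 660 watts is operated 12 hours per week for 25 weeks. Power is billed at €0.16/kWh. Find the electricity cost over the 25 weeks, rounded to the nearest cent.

€31.68

Runtime = 12 h/week × 25 weeks = 300 h
Energy = 0.66 kW × 300 h = 198 kWh
Cost = 198 kWh × €0.16/kWh = €31.68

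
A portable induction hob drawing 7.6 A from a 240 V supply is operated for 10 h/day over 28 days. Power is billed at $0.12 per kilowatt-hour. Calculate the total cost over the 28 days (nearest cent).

$61.29

Power = 7.6 A × 240 V = 1824 W = 1.824 kW
Runtime = 10 h/day × 28 days = 280 h
Energy = 1.824 kW × 280 h = 510.72 kWh
Cost = 510.72 kWh × $0.12/kWh = $61.29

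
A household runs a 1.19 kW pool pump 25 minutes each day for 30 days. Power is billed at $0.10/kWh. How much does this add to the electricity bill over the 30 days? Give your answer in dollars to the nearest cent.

Runtime = 25 min × 30 = 750 min = 12.5 h
Energy = 1.19 kW × 12.5 h = 14.875 kWh
Cost = 14.875 kWh × $0.10/kWh = $1.49

$1.49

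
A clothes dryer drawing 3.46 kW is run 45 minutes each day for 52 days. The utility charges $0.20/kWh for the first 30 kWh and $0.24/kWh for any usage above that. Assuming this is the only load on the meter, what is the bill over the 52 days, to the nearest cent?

$31.19

Runtime = 45 min × 52 = 2340 min = 39 h
Energy = 3.46 kW × 39 h = 134.94 kWh
Tier 1 (0–30 kWh): 30 × $0.20 = $6
Above 30 kWh: 104.94 × $0.24 = $25.1856
Bill = $31.19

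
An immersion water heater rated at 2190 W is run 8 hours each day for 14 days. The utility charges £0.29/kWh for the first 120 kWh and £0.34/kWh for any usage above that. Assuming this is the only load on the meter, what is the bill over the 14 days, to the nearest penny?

£77.40

Runtime = 8 h/day × 14 days = 112 h
Energy = 2.19 kW × 112 h = 245.28 kWh
Tier 1 (0–120 kWh): 120 × £0.29 = £34.8
Above 120 kWh: 125.28 × £0.34 = £42.5952
Bill = £77.40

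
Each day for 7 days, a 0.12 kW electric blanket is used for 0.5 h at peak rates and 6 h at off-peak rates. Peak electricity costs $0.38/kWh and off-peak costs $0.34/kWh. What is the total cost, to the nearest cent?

$1.87

Peak energy = 0.12 kW × 0.5 h × 7 = 0.42 kWh
Off-peak energy = 0.12 kW × 6 h × 7 = 5.04 kWh
Cost = 0.42 × $0.38 + 5.04 × $0.34 = $0.1596 + $1.7136 = $1.87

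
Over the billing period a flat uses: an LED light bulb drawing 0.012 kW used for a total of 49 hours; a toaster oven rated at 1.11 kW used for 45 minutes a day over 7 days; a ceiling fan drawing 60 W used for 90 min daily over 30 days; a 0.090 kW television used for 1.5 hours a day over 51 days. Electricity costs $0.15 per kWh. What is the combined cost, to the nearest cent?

LED light bulb: 0.012 kW × 49 h = 0.588 kWh
toaster oven: Runtime = 45 min × 7 = 315 min = 5.25 h
toaster oven: 1.11 kW × 5.25 h = 5.8275 kWh
ceiling fan: Runtime = 90 min × 30 = 2700 min = 45 h
ceiling fan: 0.06 kW × 45 h = 2.7 kWh
television: Runtime = 1.5 h/day × 51 days = 76.5 h
television: 0.09 kW × 76.5 h = 6.885 kWh
Total energy = 16.0005 kWh
Cost = 16.0005 × $0.15 = $2.40

$2.40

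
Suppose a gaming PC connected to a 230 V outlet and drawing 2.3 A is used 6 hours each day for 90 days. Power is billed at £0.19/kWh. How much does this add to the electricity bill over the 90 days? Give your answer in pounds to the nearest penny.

£54.28

Power = 2.3 A × 230 V = 529 W = 0.529 kW
Runtime = 6 h/day × 90 days = 540 h
Energy = 0.529 kW × 540 h = 285.66 kWh
Cost = 285.66 kWh × £0.19/kWh = £54.28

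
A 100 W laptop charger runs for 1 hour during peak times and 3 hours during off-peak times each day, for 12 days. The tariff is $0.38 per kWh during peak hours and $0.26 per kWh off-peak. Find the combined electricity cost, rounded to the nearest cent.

Peak energy = 0.1 kW × 1 h × 12 = 1.2 kWh
Off-peak energy = 0.1 kW × 3 h × 12 = 3.6 kWh
Cost = 1.2 × $0.38 + 3.6 × $0.26 = $0.456 + $0.936 = $1.39

$1.39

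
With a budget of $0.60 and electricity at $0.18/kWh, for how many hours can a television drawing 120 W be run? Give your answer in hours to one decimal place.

Energy available = $0.60 ÷ $0.18/kWh = 3.3333 kWh
Hours = 3.3333 kWh ÷ 0.12 kW = 27.8 h

27.8 h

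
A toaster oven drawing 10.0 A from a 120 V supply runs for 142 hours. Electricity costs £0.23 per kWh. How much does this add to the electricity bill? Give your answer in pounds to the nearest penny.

£39.19

Power = 10.0 A × 120 V = 1200 W = 1.2 kW
Energy = 1.2 kW × 142 h = 170.4 kWh
Cost = 170.4 kWh × £0.23/kWh = £39.19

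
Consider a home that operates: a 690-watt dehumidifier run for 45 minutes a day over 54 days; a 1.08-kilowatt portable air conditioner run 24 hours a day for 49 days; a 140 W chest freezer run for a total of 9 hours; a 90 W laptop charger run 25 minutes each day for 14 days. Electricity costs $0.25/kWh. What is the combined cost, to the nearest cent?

$324.95

dehumidifier: Runtime = 45 min × 54 = 2430 min = 40.5 h
dehumidifier: 0.69 kW × 40.5 h = 27.945 kWh
portable air conditioner: Runtime = 24 h × 49 = 1176 h
portable air conditioner: 1.08 kW × 1176 h = 1270.08 kWh
chest freezer: 0.14 kW × 9 h = 1.26 kWh
laptop charger: Runtime = 25 min × 14 = 350 min = 5.833333… h
laptop charger: 0.09 kW × 5.833333… h = 0.525 kWh
Total energy = 1299.81 kWh
Cost = 1299.81 × $0.25 = $324.95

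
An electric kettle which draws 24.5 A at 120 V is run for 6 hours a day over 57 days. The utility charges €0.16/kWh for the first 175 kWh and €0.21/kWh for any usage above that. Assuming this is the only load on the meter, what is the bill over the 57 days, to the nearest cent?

€202.40

Power = 24.5 A × 120 V = 2940 W = 2.94 kW
Runtime = 6 h/day × 57 days = 342 h
Energy = 2.94 kW × 342 h = 1005.48 kWh
Tier 1 (0–175 kWh): 175 × €0.16 = €28
Above 175 kWh: 830.48 × €0.21 = €174.4008
Bill = €202.40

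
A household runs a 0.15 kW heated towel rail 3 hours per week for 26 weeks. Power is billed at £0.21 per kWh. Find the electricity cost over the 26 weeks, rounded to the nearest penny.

£2.46

Runtime = 3 h/week × 26 weeks = 78 h
Energy = 0.15 kW × 78 h = 11.7 kWh
Cost = 11.7 kWh × £0.21/kWh = £2.46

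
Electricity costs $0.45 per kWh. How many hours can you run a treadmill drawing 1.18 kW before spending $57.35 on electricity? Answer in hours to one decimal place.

108.0 h

Energy available = $57.35 ÷ $0.45/kWh = 127.4444 kWh
Hours = 127.4444 kWh ÷ 1.18 kW = 108.0 h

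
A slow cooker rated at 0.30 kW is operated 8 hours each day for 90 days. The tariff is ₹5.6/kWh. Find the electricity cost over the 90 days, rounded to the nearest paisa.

₹1209.60

Runtime = 8 h/day × 90 days = 720 h
Energy = 0.3 kW × 720 h = 216 kWh
Cost = 216 kWh × ₹5.6/kWh = ₹1209.60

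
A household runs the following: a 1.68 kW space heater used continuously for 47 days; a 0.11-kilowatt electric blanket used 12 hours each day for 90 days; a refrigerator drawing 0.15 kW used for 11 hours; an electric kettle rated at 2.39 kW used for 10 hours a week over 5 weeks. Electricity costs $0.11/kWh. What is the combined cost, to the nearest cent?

space heater: Runtime = 24 h × 47 = 1128 h
space heater: 1.68 kW × 1128 h = 1895.04 kWh
electric blanket: Runtime = 12 h/day × 90 days = 1080 h
electric blanket: 0.11 kW × 1080 h = 118.8 kWh
refrigerator: 0.15 kW × 11 h = 1.65 kWh
electric kettle: Runtime = 10 h/week × 5 weeks = 50 h
electric kettle: 2.39 kW × 50 h = 119.5 kWh
Total energy = 2134.99 kWh
Cost = 2134.99 × $0.11 = $234.85

$234.85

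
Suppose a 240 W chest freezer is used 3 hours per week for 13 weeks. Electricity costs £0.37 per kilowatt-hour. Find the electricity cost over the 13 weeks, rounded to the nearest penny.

Runtime = 3 h/week × 13 weeks = 39 h
Energy = 0.24 kW × 39 h = 9.36 kWh
Cost = 9.36 kWh × £0.37/kWh = £3.46

£3.46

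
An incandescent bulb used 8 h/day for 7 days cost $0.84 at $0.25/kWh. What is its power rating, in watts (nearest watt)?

60 W

Energy = $0.84 ÷ $0.25/kWh = 3.36 kWh
Runtime = 8 h/day × 7 days = 56 h
Power = 3.36 kWh ÷ 56 h = 0.06 kW = 60 W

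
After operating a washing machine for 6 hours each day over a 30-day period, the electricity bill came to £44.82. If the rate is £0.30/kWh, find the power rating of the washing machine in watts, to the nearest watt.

Energy = £44.82 ÷ £0.30/kWh = 149.4 kWh
Runtime = 6 h/day × 30 days = 180 h
Power = 149.4 kWh ÷ 180 h = 0.83 kW = 830 W

830 W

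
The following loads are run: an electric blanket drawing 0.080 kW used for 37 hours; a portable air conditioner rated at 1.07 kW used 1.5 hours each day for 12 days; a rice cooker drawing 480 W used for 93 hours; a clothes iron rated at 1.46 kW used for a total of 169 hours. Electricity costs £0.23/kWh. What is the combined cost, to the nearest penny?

£72.13

electric blanket: 0.08 kW × 37 h = 2.96 kWh
portable air conditioner: Runtime = 1.5 h/day × 12 days = 18 h
portable air conditioner: 1.07 kW × 18 h = 19.26 kWh
rice cooker: 0.48 kW × 93 h = 44.64 kWh
clothes iron: 1.46 kW × 169 h = 246.74 kWh
Total energy = 313.6 kWh
Cost = 313.6 × £0.23 = £72.13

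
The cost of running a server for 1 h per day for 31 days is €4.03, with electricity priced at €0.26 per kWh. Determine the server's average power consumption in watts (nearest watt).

Energy = €4.03 ÷ €0.26/kWh = 15.5 kWh
Runtime = 1 h/day × 31 days = 31 h
Power = 15.5 kWh ÷ 31 h = 0.5 kW = 500 W

500 W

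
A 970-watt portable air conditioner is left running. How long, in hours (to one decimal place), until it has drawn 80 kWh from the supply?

Hours = 80 kWh ÷ 0.97 kW = 82.5 h

82.5 h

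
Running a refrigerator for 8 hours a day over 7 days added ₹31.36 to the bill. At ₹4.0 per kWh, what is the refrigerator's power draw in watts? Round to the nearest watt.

Energy = ₹31.36 ÷ ₹4.0/kWh = 7.84 kWh
Runtime = 8 h/day × 7 days = 56 h
Power = 7.84 kWh ÷ 56 h = 0.14 kW = 140 W

140 W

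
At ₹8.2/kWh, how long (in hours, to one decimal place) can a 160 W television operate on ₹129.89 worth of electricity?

99.0 h

Energy available = ₹129.89 ÷ ₹8.2/kWh = 15.8402 kWh
Hours = 15.8402 kWh ÷ 0.16 kW = 99.0 h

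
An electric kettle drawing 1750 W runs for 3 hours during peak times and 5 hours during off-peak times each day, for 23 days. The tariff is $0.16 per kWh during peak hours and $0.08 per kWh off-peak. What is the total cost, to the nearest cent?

Peak energy = 1.75 kW × 3 h × 23 = 120.75 kWh
Off-peak energy = 1.75 kW × 5 h × 23 = 201.25 kWh
Cost = 120.75 × $0.16 + 201.25 × $0.08 = $19.32 + $16.1 = $35.42

$35.42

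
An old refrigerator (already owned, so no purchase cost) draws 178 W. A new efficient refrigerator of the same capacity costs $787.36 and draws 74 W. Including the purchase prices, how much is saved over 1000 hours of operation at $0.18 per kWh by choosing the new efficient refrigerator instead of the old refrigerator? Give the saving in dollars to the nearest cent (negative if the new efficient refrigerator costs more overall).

-$768.64

old refrigerator: $0.00 + (178/1000) kW × 1000 h × $0.18 = $0.00 + $32.04 = $32.04
new efficient refrigerator: $787.36 + (74/1000) kW × 1000 h × $0.18 = $787.36 + $13.32 = $800.68
Saving = $32.04 − $800.68 = −$768.64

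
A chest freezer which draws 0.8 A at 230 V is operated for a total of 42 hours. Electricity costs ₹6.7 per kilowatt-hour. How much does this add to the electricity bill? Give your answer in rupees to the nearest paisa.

Power = 0.8 A × 230 V = 184 W = 0.184 kW
Energy = 0.184 kW × 42 h = 7.728 kWh
Cost = 7.728 kWh × ₹6.7/kWh = ₹51.78

₹51.78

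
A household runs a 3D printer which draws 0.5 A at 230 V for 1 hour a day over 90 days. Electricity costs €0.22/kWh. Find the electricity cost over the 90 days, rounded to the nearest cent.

€2.28

Power = 0.5 A × 230 V = 115 W = 0.115 kW
Runtime = 1 h/day × 90 days = 90 h
Energy = 0.115 kW × 90 h = 10.35 kWh
Cost = 10.35 kWh × €0.22/kWh = €2.28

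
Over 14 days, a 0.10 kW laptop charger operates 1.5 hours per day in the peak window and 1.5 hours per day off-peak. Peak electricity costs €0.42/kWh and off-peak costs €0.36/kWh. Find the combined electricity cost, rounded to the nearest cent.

Peak energy = 0.1 kW × 1.5 h × 14 = 2.1 kWh
Off-peak energy = 0.1 kW × 1.5 h × 14 = 2.1 kWh
Cost = 2.1 × €0.42 + 2.1 × €0.36 = €0.882 + €0.756 = €1.64

€1.64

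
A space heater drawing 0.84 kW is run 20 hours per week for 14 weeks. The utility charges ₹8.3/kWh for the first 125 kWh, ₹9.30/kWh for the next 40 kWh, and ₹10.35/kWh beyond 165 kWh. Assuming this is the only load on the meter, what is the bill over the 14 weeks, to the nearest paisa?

₹2136.07

Runtime = 20 h/week × 14 weeks = 280 h
Energy = 0.84 kW × 280 h = 235.2 kWh
Tier 1 (0–125 kWh): 125 × ₹8.3 = ₹1037.5
Tier 2 (125–165 kWh): 40 × ₹9.30 = ₹372
Above 165 kWh: 70.2 × ₹10.35 = ₹726.57
Bill = ₹2136.07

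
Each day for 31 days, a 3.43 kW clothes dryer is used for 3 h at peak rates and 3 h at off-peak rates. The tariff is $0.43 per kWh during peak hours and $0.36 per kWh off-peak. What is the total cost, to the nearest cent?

$252.00

Peak energy = 3.43 kW × 3 h × 31 = 318.99 kWh
Off-peak energy = 3.43 kW × 3 h × 31 = 318.99 kWh
Cost = 318.99 × $0.43 + 318.99 × $0.36 = $137.1657 + $114.8364 = $252.00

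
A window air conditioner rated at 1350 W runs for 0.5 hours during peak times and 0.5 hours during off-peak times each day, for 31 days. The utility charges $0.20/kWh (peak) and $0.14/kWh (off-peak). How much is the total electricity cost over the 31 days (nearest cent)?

Peak energy = 1.35 kW × 0.5 h × 31 = 20.925 kWh
Off-peak energy = 1.35 kW × 0.5 h × 31 = 20.925 kWh
Cost = 20.925 × $0.20 + 20.925 × $0.14 = $4.185 + $2.9295 = $7.11

$7.11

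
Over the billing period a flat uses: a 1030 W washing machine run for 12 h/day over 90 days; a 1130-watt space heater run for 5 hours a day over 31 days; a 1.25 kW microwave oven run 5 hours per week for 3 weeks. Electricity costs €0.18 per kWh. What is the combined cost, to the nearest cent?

washing machine: Runtime = 12 h/day × 90 days = 1080 h
washing machine: 1.03 kW × 1080 h = 1112.4 kWh
space heater: Runtime = 5 h/day × 31 days = 155 h
space heater: 1.13 kW × 155 h = 175.15 kWh
microwave oven: Runtime = 5 h/week × 3 weeks = 15 h
microwave oven: 1.25 kW × 15 h = 18.75 kWh
Total energy = 1306.3 kWh
Cost = 1306.3 × €0.18 = €235.13

€235.13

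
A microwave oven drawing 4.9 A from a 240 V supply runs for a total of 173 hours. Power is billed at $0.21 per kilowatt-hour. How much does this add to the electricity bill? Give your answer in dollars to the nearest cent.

Power = 4.9 A × 240 V = 1176 W = 1.176 kW
Energy = 1.176 kW × 173 h = 203.448 kWh
Cost = 203.448 kWh × $0.21/kWh = $42.72

$42.72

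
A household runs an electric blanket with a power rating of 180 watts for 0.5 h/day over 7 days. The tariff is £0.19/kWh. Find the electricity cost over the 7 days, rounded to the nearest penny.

Runtime = 0.5 h/day × 7 days = 3.5 h
Energy = 0.18 kW × 3.5 h = 0.63 kWh
Cost = 0.63 kWh × £0.19/kWh = £0.12

£0.12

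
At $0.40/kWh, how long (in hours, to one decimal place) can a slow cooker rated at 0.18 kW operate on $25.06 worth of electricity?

348.1 h

Energy available = $25.06 ÷ $0.40/kWh = 62.65 kWh
Hours = 62.65 kWh ÷ 0.18 kW = 348.1 h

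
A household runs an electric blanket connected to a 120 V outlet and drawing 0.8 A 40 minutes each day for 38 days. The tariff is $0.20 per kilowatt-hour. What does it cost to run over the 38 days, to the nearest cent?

Power = 0.8 A × 120 V = 96 W = 0.096 kW
Runtime = 40 min × 38 = 1520 min = 25.333333… h
Energy = 0.096 kW × 25.333333… h = 2.432 kWh
Cost = 2.432 kWh × $0.20/kWh = $0.49

$0.49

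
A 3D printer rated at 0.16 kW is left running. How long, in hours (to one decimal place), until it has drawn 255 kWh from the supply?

Hours = 255 kWh ÷ 0.16 kW = 1593.8 h

1593.8 h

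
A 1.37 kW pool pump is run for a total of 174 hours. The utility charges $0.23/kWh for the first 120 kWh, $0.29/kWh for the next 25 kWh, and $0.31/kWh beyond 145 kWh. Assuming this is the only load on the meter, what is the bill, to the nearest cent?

$63.80

Energy = 1.37 kW × 174 h = 238.38 kWh
Tier 1 (0–120 kWh): 120 × $0.23 = $27.6
Tier 2 (120–145 kWh): 25 × $0.29 = $7.25
Above 145 kWh: 93.38 × $0.31 = $28.9478
Bill = $63.80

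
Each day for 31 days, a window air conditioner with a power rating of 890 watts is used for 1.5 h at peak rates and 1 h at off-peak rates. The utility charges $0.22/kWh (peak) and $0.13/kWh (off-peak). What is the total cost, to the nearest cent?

$12.69

Peak energy = 0.89 kW × 1.5 h × 31 = 41.385 kWh
Off-peak energy = 0.89 kW × 1 h × 31 = 27.59 kWh
Cost = 41.385 × $0.22 + 27.59 × $0.13 = $9.1047 + $3.5867 = $12.69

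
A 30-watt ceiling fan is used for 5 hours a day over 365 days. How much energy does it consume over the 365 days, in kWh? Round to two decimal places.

Runtime = 5 h/day × 365 days = 1825 h
Energy = 0.03 kW × 1825 h = 54.75 kWh

54.75 kWh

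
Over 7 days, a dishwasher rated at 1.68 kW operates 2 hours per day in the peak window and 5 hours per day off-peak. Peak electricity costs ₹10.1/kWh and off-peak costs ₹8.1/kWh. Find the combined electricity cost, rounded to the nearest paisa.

Peak energy = 1.68 kW × 2 h × 7 = 23.52 kWh
Off-peak energy = 1.68 kW × 5 h × 7 = 58.8 kWh
Cost = 23.52 × ₹10.1 + 58.8 × ₹8.1 = ₹237.552 + ₹476.28 = ₹713.83

₹713.83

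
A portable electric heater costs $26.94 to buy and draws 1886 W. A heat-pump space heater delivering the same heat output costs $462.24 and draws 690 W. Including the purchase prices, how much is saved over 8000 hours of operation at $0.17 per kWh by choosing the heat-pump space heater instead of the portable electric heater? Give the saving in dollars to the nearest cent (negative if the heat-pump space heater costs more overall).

portable electric heater: $26.94 + (1886/1000) kW × 8000 h × $0.17 = $26.94 + $2564.96 = $2591.9
heat-pump space heater: $462.24 + (690/1000) kW × 8000 h × $0.17 = $462.24 + $938.4 = $1400.64
Saving = $2591.9 − $1400.64 = $1191.26

$1191.26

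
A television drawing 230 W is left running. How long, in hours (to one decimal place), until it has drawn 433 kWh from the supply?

Hours = 433 kWh ÷ 0.23 kW = 1882.6 h

1882.6 h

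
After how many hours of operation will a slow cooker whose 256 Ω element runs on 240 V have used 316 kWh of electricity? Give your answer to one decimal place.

1404.4 h

Power = V²/R = 240²/256 = 225 W = 0.225 kW
Hours = 316 kWh ÷ 0.225 kW = 1404.4 h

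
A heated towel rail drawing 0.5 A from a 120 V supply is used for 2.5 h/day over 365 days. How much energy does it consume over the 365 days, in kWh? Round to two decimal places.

54.75 kWh

Power = 0.5 A × 120 V = 60 W = 0.06 kW
Runtime = 2.5 h/day × 365 days = 912.5 h
Energy = 0.06 kW × 912.5 h = 54.75 kWh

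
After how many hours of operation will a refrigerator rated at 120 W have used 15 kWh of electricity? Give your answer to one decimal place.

Hours = 15 kWh ÷ 0.12 kW = 125.0 h

125.0 h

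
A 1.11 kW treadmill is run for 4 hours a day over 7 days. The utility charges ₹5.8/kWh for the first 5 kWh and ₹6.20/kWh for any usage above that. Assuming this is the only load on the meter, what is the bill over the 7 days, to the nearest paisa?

₹190.70

Runtime = 4 h/day × 7 days = 28 h
Energy = 1.11 kW × 28 h = 31.08 kWh
Tier 1 (0–5 kWh): 5 × ₹5.8 = ₹29
Above 5 kWh: 26.08 × ₹6.20 = ₹161.696
Bill = ₹190.70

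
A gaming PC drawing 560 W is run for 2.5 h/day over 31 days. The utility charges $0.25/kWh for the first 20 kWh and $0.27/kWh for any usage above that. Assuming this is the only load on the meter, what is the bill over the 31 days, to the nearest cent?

Runtime = 2.5 h/day × 31 days = 77.5 h
Energy = 0.56 kW × 77.5 h = 43.4 kWh
Tier 1 (0–20 kWh): 20 × $0.25 = $5
Above 20 kWh: 23.4 × $0.27 = $6.318
Bill = $11.32

$11.32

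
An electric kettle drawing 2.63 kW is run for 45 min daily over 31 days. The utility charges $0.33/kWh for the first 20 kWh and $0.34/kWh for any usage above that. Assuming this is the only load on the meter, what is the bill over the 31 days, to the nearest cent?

$20.59

Runtime = 45 min × 31 = 1395 min = 23.25 h
Energy = 2.63 kW × 23.25 h = 61.1475 kWh
Tier 1 (0–20 kWh): 20 × $0.33 = $6.6
Above 20 kWh: 41.1475 × $0.34 = $13.99015
Bill = $20.59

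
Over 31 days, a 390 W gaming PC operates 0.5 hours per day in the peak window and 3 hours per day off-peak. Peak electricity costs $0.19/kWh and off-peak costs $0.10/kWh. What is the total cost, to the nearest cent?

$4.78

Peak energy = 0.39 kW × 0.5 h × 31 = 6.045 kWh
Off-peak energy = 0.39 kW × 3 h × 31 = 36.27 kWh
Cost = 6.045 × $0.19 + 36.27 × $0.10 = $1.14855 + $3.627 = $4.78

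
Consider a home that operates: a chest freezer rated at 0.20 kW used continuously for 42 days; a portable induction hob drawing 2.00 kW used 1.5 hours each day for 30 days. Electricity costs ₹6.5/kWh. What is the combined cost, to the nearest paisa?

chest freezer: Runtime = 24 h × 42 = 1008 h
chest freezer: 0.2 kW × 1008 h = 201.6 kWh
portable induction hob: Runtime = 1.5 h/day × 30 days = 45 h
portable induction hob: 2 kW × 45 h = 90 kWh
Total energy = 291.6 kWh
Cost = 291.6 × ₹6.5 = ₹1895.40

₹1895.40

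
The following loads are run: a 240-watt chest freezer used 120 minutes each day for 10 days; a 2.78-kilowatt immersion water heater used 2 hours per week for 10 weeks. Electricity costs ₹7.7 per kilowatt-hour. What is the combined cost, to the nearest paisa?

₹465.08

chest freezer: Runtime = 120 min × 10 = 1200 min = 20 h
chest freezer: 0.24 kW × 20 h = 4.8 kWh
immersion water heater: Runtime = 2 h/week × 10 weeks = 20 h
immersion water heater: 2.78 kW × 20 h = 55.6 kWh
Total energy = 60.4 kWh
Cost = 60.4 × ₹7.7 = ₹465.08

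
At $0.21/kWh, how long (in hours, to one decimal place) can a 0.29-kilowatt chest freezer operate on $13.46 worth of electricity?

221.0 h

Energy available = $13.46 ÷ $0.21/kWh = 64.0952 kWh
Hours = 64.0952 kWh ÷ 0.29 kW = 221.0 h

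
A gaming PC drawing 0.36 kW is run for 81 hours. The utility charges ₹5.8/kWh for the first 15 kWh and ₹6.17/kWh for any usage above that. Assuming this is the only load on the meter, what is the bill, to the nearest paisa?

₹174.37

Energy = 0.36 kW × 81 h = 29.16 kWh
Tier 1 (0–15 kWh): 15 × ₹5.8 = ₹87
Above 15 kWh: 14.16 × ₹6.17 = ₹87.3672
Bill = ₹174.37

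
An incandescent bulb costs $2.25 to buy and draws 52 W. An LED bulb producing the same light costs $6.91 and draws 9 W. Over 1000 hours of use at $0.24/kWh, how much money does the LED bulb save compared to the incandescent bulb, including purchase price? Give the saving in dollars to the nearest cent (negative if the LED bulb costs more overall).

$5.66

incandescent bulb: $2.25 + (52/1000) kW × 1000 h × $0.24 = $2.25 + $12.48 = $14.73
LED bulb: $6.91 + (9/1000) kW × 1000 h × $0.24 = $6.91 + $2.16 = $9.07
Saving = $14.73 − $9.07 = $5.66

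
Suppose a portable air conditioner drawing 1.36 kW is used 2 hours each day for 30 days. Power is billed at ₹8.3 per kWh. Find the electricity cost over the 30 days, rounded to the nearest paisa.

Runtime = 2 h/day × 30 days = 60 h
Energy = 1.36 kW × 60 h = 81.6 kWh
Cost = 81.6 kWh × ₹8.3/kWh = ₹677.28

₹677.28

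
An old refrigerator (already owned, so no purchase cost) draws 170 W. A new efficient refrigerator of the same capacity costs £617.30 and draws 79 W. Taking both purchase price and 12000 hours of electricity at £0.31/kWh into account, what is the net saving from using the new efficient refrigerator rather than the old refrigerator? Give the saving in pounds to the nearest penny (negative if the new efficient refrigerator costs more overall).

old refrigerator: £0.00 + (170/1000) kW × 12000 h × £0.31 = £0.00 + £632.4 = £632.4
new efficient refrigerator: £617.30 + (79/1000) kW × 12000 h × £0.31 = £617.30 + £293.88 = £911.18
Saving = £632.4 − £911.18 = −£278.78

-£278.78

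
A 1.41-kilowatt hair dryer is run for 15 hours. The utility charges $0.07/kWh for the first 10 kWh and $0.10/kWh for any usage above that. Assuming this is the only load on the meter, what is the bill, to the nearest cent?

$1.82

Energy = 1.41 kW × 15 h = 21.15 kWh
Tier 1 (0–10 kWh): 10 × $0.07 = $0.7
Above 10 kWh: 11.15 × $0.10 = $1.115
Bill = $1.82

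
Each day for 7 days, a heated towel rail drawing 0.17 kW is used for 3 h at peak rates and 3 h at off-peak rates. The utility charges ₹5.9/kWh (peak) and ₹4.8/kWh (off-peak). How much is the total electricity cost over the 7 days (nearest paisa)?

₹38.20

Peak energy = 0.17 kW × 3 h × 7 = 3.57 kWh
Off-peak energy = 0.17 kW × 3 h × 7 = 3.57 kWh
Cost = 3.57 × ₹5.9 + 3.57 × ₹4.8 = ₹21.063 + ₹17.136 = ₹38.20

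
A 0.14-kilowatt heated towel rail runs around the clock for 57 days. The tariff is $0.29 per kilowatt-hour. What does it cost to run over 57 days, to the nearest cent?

Runtime = 24 h × 57 = 1368 h
Energy = 0.14 kW × 1368 h = 191.52 kWh
Cost = 191.52 kWh × $0.29/kWh = $55.54

$55.54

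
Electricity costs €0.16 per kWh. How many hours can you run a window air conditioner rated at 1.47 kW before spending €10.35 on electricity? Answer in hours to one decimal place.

Energy available = €10.35 ÷ €0.16/kWh = 64.6875 kWh
Hours = 64.6875 kWh ÷ 1.47 kW = 44.0 h

44.0 h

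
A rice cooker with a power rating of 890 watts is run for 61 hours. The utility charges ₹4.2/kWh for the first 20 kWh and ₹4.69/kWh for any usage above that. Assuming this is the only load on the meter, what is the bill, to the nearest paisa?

Energy = 0.89 kW × 61 h = 54.29 kWh
Tier 1 (0–20 kWh): 20 × ₹4.2 = ₹84
Above 20 kWh: 34.29 × ₹4.69 = ₹160.8201
Bill = ₹244.82

₹244.82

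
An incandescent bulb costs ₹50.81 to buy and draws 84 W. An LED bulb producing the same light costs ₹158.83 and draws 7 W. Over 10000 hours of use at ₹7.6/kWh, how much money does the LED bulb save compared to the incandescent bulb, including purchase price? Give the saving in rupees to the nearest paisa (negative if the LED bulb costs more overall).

incandescent bulb: ₹50.81 + (84/1000) kW × 10000 h × ₹7.6 = ₹50.81 + ₹6384 = ₹6434.81
LED bulb: ₹158.83 + (7/1000) kW × 10000 h × ₹7.6 = ₹158.83 + ₹532 = ₹690.83
Saving = ₹6434.81 − ₹690.83 = ₹5743.98

₹5743.98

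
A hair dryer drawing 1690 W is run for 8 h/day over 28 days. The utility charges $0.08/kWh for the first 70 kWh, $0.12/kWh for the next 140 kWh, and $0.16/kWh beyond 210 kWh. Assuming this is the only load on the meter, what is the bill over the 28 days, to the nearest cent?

Runtime = 8 h/day × 28 days = 224 h
Energy = 1.69 kW × 224 h = 378.56 kWh
Tier 1 (0–70 kWh): 70 × $0.08 = $5.6
Tier 2 (70–210 kWh): 140 × $0.12 = $16.8
Above 210 kWh: 168.56 × $0.16 = $26.9696
Bill = $49.37

$49.37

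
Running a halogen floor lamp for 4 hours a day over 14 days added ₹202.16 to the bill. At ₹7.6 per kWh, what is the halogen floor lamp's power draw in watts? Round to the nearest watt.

475 W

Energy = ₹202.16 ÷ ₹7.6/kWh = 26.6 kWh
Runtime = 4 h/day × 14 days = 56 h
Power = 26.6 kWh ÷ 56 h = 0.475 kW = 475 W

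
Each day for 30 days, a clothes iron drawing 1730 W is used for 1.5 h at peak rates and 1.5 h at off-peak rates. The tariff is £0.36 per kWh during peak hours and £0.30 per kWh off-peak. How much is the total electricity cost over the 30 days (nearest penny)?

£51.38

Peak energy = 1.73 kW × 1.5 h × 30 = 77.85 kWh
Off-peak energy = 1.73 kW × 1.5 h × 30 = 77.85 kWh
Cost = 77.85 × £0.36 + 77.85 × £0.30 = £28.026 + £23.355 = £51.38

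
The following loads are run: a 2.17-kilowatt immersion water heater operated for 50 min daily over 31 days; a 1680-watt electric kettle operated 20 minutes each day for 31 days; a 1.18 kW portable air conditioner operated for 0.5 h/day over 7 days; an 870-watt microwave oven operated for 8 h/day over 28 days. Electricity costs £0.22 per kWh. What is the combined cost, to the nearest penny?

£59.93

immersion water heater: Runtime = 50 min × 31 = 1550 min = 25.833333… h
immersion water heater: 2.17 kW × 25.833333… h = 56.058333… kWh
electric kettle: Runtime = 20 min × 31 = 620 min = 10.333333… h
electric kettle: 1.68 kW × 10.333333… h = 17.36 kWh
portable air conditioner: Runtime = 0.5 h/day × 7 days = 3.5 h
portable air conditioner: 1.18 kW × 3.5 h = 4.13 kWh
microwave oven: Runtime = 8 h/day × 28 days = 224 h
microwave oven: 0.87 kW × 224 h = 194.88 kWh
Total energy = 272.428333… kWh
Cost = 272.428333… × £0.22 = £59.93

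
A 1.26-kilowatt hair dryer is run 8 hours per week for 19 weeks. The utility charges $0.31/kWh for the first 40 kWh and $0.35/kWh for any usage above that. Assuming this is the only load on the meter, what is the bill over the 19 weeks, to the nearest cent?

Runtime = 8 h/week × 19 weeks = 152 h
Energy = 1.26 kW × 152 h = 191.52 kWh
Tier 1 (0–40 kWh): 40 × $0.31 = $12.4
Above 40 kWh: 151.52 × $0.35 = $53.032
Bill = $65.43

$65.43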